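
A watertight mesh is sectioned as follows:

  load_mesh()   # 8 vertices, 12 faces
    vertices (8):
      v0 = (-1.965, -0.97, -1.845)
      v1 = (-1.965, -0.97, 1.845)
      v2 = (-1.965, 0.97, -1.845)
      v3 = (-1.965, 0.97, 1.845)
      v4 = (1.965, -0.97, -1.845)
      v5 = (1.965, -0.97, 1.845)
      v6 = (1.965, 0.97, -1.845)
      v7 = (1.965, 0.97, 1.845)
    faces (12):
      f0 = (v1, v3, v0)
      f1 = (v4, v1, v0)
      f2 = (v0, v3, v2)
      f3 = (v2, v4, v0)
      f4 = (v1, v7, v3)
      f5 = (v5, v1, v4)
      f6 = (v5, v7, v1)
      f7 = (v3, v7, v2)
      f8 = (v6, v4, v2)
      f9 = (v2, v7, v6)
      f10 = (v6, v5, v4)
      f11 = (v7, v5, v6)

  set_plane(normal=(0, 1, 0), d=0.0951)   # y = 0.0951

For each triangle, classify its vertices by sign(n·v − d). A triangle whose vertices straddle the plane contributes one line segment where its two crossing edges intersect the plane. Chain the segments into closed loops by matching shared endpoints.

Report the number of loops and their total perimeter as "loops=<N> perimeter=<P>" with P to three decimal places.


loops=1 perimeter=15.240

Straddling triangles (8 of 12):
  (v1,v3,v0) [-+-] → (-1.965, 0.0951, 1.845)–(-1.965, 0.0951, 0.180886)  len=1.6641
  (v0,v3,v2) [-++] → (-1.965, 0.0951, 0.180886)–(-1.965, 0.0951, -1.845)  len=2.0259
  (v2,v4,v0) [+--] → (-0.192651, 0.0951, -1.845)–(-1.965, 0.0951, -1.845)  len=1.7723
  (v1,v7,v3) [-++] → (0.192651, 0.0951, 1.845)–(-1.965, 0.0951, 1.845)  len=2.1577
  (v5,v7,v1) [-+-] → (1.965, 0.0951, 1.845)–(0.192651, 0.0951, 1.845)  len=1.7723
  (v6,v4,v2) [+-+] → (1.965, 0.0951, -1.845)–(-0.192651, 0.0951, -1.845)  len=2.1577
  (v6,v5,v4) [+--] → (1.965, 0.0951, -0.180886)–(1.965, 0.0951, -1.845)  len=1.6641
  (v7,v5,v6) [+-+] → (1.965, 0.0951, 1.845)–(1.965, 0.0951, -0.180886)  len=2.0259

Chained into 1 loop(s):
  loop 1: 8 segments, perimeter = 15.2400
Total perimeter = 15.240


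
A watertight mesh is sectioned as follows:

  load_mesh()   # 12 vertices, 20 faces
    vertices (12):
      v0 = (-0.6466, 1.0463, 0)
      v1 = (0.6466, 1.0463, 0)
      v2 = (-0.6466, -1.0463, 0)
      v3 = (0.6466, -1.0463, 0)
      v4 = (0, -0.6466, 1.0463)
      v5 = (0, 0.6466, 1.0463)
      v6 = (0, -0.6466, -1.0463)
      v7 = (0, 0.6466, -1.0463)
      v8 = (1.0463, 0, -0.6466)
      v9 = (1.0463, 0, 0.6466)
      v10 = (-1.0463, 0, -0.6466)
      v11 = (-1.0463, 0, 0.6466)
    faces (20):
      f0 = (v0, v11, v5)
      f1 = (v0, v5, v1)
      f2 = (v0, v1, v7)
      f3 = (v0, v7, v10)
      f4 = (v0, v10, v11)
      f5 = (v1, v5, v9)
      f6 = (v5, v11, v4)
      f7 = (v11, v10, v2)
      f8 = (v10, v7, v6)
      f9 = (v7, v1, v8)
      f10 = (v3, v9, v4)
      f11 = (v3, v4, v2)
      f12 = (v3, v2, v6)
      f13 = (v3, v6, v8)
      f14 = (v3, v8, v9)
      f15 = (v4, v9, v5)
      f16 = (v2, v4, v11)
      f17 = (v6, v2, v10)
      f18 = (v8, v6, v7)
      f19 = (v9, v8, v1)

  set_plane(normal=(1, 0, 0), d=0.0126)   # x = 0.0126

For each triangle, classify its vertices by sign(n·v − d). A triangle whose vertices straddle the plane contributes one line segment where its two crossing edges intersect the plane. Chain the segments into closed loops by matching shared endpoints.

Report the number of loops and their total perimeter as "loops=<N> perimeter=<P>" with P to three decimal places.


loops=1 perimeter=7.036

Straddling triangles (10 of 20):
  (v0,v5,v1) [--+] → (0.0126, 0.654389, 1.02591)–(0.0126, 1.0463, 0)  len=1.0982
  (v0,v1,v7) [-+-] → (0.0126, 1.0463, 0)–(0.0126, 0.654389, -1.02591)  len=1.0982
  (v1,v5,v9) [+-+] → (0.0126, 0.654389, 1.02591)–(0.0126, 0.638813, 1.04149)  len=0.0220
  (v7,v1,v8) [-++] → (0.0126, 0.654389, -1.02591)–(0.0126, 0.638813, -1.04149)  len=0.0220
  (v3,v9,v4) [++-] → (0.0126, -0.638813, 1.04149)–(0.0126, -0.654389, 1.02591)  len=0.0220
  (v3,v4,v2) [+--] → (0.0126, -0.654389, 1.02591)–(0.0126, -1.0463, 0)  len=1.0982
  (v3,v2,v6) [+--] → (0.0126, -1.0463, 0)–(0.0126, -0.654389, -1.02591)  len=1.0982
  (v3,v6,v8) [+-+] → (0.0126, -0.654389, -1.02591)–(0.0126, -0.638813, -1.04149)  len=0.0220
  (v4,v9,v5) [-+-] → (0.0126, -0.638813, 1.04149)–(0.0126, 0.638813, 1.04149)  len=1.2776
  (v8,v6,v7) [+--] → (0.0126, -0.638813, -1.04149)–(0.0126, 0.638813, -1.04149)  len=1.2776

Chained into 1 loop(s):
  loop 1: 10 segments, perimeter = 7.0362
Total perimeter = 7.036


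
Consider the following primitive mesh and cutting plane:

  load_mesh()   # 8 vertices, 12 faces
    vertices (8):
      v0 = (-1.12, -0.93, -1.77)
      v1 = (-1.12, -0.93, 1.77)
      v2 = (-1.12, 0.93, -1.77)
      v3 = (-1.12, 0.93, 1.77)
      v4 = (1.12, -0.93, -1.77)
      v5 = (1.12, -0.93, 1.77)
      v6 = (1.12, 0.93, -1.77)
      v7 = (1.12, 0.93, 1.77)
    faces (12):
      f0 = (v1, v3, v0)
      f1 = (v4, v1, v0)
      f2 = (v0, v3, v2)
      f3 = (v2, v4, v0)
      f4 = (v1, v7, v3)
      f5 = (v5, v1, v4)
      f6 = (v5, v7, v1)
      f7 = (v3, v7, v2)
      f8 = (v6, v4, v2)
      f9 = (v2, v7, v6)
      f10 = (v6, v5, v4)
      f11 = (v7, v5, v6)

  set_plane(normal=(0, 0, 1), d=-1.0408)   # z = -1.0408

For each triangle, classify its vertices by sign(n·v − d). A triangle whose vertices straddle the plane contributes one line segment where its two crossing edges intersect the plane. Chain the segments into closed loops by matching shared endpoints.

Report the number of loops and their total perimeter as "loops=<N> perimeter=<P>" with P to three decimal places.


loops=1 perimeter=8.200

Straddling triangles (8 of 12):
  (v1,v3,v0) [++-] → (-1.12, -0.546861, -1.0408)–(-1.12, -0.93, -1.0408)  len=0.3831
  (v4,v1,v0) [-+-] → (0.658585, -0.93, -1.0408)–(-1.12, -0.93, -1.0408)  len=1.7786
  (v0,v3,v2) [-+-] → (-1.12, -0.546861, -1.0408)–(-1.12, 0.93, -1.0408)  len=1.4769
  (v5,v1,v4) [++-] → (0.658585, -0.93, -1.0408)–(1.12, -0.93, -1.0408)  len=0.4614
  (v3,v7,v2) [++-] → (-0.658585, 0.93, -1.0408)–(-1.12, 0.93, -1.0408)  len=0.4614
  (v2,v7,v6) [-+-] → (-0.658585, 0.93, -1.0408)–(1.12, 0.93, -1.0408)  len=1.7786
  (v6,v5,v4) [-+-] → (1.12, 0.546861, -1.0408)–(1.12, -0.93, -1.0408)  len=1.4769
  (v7,v5,v6) [++-] → (1.12, 0.546861, -1.0408)–(1.12, 0.93, -1.0408)  len=0.3831

Chained into 1 loop(s):
  loop 1: 8 segments, perimeter = 8.2000
Total perimeter = 8.200


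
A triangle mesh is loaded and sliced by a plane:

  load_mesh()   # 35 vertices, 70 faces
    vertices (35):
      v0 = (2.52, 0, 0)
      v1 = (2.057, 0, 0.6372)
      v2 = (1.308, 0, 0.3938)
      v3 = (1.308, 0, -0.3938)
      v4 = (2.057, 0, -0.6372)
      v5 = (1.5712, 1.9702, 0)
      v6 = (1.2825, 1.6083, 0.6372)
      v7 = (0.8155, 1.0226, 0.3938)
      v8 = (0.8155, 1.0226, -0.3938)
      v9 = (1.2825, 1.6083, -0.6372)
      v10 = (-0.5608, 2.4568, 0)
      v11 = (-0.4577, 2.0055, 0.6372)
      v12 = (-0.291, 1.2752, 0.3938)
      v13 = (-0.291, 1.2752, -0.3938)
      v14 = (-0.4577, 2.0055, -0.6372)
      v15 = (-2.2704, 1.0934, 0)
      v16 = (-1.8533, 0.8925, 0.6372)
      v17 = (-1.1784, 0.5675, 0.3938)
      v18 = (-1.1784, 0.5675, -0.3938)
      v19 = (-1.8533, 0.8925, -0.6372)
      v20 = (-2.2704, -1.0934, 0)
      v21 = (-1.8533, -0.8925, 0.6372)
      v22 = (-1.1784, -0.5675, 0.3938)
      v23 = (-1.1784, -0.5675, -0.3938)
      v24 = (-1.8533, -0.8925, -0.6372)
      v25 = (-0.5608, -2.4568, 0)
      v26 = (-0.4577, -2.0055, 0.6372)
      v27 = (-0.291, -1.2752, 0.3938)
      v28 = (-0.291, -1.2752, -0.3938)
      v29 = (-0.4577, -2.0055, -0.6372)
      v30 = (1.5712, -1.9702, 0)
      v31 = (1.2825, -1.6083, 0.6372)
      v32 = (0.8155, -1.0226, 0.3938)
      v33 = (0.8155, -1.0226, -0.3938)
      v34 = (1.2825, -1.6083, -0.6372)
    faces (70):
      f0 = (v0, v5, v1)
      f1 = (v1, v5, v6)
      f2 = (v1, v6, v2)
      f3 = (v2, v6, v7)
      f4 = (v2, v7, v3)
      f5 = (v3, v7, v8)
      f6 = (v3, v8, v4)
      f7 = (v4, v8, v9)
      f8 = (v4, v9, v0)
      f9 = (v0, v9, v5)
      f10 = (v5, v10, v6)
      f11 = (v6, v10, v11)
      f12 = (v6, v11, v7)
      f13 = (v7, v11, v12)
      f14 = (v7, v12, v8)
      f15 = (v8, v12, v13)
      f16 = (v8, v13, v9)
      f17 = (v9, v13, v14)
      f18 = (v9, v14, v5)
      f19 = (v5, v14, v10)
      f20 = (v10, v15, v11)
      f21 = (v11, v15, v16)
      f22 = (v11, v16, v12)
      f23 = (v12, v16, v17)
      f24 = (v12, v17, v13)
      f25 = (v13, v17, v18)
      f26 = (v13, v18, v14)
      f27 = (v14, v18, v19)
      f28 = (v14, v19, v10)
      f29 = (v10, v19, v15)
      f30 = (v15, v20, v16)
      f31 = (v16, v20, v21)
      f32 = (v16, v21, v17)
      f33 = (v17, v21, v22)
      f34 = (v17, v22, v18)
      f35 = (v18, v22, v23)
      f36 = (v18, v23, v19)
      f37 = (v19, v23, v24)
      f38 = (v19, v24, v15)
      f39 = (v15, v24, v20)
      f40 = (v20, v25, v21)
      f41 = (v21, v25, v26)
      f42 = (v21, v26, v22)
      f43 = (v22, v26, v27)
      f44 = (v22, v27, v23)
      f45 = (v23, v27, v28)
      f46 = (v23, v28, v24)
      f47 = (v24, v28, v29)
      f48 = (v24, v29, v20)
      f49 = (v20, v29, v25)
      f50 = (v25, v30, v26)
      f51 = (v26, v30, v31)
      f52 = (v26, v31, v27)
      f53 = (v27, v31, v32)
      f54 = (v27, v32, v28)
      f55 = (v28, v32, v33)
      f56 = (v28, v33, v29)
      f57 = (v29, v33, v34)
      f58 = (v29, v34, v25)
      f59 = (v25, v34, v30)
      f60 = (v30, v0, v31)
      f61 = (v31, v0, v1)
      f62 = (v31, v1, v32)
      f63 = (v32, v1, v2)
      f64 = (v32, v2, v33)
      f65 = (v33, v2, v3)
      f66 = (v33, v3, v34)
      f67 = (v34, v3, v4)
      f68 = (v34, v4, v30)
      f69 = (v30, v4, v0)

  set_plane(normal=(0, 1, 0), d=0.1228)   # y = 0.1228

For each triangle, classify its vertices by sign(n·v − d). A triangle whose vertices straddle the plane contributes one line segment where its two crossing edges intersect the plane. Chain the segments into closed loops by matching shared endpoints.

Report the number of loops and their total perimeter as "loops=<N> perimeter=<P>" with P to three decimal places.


Straddling triangles (20 of 70):
  (v0,v5,v1) [-+-] → (2.46086, 0.1228, 0)–(2.02672, 0.1228, 0.597484)  len=0.7386
  (v1,v5,v6) [-++] → (2.02672, 0.1228, 0.597484)–(1.99786, 0.1228, 0.6372)  len=0.0491
  (v1,v6,v2) [-+-] → (1.99786, 0.1228, 0.6372)–(1.30605, 0.1228, 0.412385)  len=0.7274
  (v2,v6,v7) [-++] → (1.30605, 0.1228, 0.412385)–(1.24886, 0.1228, 0.3938)  len=0.0601
  (v2,v7,v3) [-+-] → (1.24886, 0.1228, 0.3938)–(1.24886, 0.1228, -0.29922)  len=0.6930
  (v3,v7,v8) [-++] → (1.24886, 0.1228, -0.29922)–(1.24886, 0.1228, -0.3938)  len=0.0946
  (v3,v8,v4) [-+-] → (1.24886, 0.1228, -0.3938)–(1.90791, 0.1228, -0.607971)  len=0.6930
  (v4,v8,v9) [-++] → (1.90791, 0.1228, -0.607971)–(1.99786, 0.1228, -0.6372)  len=0.0946
  (v4,v9,v0) [-+-] → (1.99786, 0.1228, -0.6372)–(2.42551, 0.1228, -0.0486527)  len=0.7275
  (v0,v9,v5) [-++] → (2.42551, 0.1228, -0.0486527)–(2.46086, 0.1228, 0)  len=0.0601
  (v15,v20,v16) [+-+] → (-2.2704, 0.1228, 0)–(-2.01496, 0.1228, 0.390232)  len=0.4664
  (v16,v20,v21) [+--] → (-2.01496, 0.1228, 0.390232)–(-1.8533, 0.1228, 0.6372)  len=0.2952
  (v16,v21,v17) [+-+] → (-1.8533, 0.1228, 0.6372)–(-1.38397, 0.1228, 0.467937)  len=0.4989
  (v17,v21,v22) [+--] → (-1.38397, 0.1228, 0.467937)–(-1.1784, 0.1228, 0.3938)  len=0.2185
  (v17,v22,v18) [+-+] → (-1.1784, 0.1228, 0.3938)–(-1.1784, 0.1228, -0.0852135)  len=0.4790
  (v18,v22,v23) [+--] → (-1.1784, 0.1228, -0.0852135)–(-1.1784, 0.1228, -0.3938)  len=0.3086
  (v18,v23,v19) [+-+] → (-1.1784, 0.1228, -0.3938)–(-1.4975, 0.1228, -0.508882)  len=0.3392
  (v19,v23,v24) [+--] → (-1.4975, 0.1228, -0.508882)–(-1.8533, 0.1228, -0.6372)  len=0.3782
  (v19,v24,v15) [+-+] → (-1.8533, 0.1228, -0.6372)–(-2.06654, 0.1228, -0.311429)  len=0.3894
  (v15,v24,v20) [+--] → (-2.06654, 0.1228, -0.311429)–(-2.2704, 0.1228, 0)  len=0.3722

Chained into 2 loop(s):
  loop 1: 10 segments, perimeter = 3.9380
  loop 2: 10 segments, perimeter = 3.7456
Total perimeter = 7.684

loops=2 perimeter=7.684


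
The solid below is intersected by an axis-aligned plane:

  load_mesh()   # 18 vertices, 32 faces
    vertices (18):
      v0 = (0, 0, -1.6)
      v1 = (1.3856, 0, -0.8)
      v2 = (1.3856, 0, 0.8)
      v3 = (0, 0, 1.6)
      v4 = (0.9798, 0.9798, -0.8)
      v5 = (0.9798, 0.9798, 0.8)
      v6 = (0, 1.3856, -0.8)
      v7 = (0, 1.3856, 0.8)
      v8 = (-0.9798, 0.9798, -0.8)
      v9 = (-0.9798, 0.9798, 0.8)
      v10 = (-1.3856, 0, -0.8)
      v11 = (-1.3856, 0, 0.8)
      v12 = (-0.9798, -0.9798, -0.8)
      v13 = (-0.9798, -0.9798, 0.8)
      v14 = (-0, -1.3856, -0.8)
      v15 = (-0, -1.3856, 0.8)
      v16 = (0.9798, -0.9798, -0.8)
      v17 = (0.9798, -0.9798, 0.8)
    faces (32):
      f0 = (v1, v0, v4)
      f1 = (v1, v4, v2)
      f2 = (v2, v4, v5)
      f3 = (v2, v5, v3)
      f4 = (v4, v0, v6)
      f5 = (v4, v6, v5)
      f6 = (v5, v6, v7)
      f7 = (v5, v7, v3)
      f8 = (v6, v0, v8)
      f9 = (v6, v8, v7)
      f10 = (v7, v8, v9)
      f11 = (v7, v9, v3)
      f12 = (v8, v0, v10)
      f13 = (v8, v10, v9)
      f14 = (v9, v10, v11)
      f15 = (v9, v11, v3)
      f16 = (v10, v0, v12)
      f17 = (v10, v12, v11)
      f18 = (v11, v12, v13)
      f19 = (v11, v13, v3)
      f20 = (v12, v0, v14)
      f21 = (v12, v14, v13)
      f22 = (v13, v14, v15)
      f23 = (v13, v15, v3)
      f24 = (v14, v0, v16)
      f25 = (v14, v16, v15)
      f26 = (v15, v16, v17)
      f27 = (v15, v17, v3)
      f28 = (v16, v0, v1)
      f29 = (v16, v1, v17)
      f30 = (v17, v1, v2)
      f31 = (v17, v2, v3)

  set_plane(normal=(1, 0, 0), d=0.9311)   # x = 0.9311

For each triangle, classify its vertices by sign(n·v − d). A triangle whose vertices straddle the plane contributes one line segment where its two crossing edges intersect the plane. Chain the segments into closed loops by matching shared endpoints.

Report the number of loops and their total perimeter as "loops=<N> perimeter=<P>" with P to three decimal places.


Straddling triangles (12 of 32):
  (v1,v0,v4) [+-+] → (0.9311, 0, -1.06241)–(0.9311, 0.9311, -0.839763)  len=0.9574
  (v2,v5,v3) [++-] → (0.9311, 0.9311, 0.839763)–(0.9311, 0, 1.06241)  len=0.9574
  (v4,v0,v6) [+--] → (0.9311, 0.9311, -0.839763)–(0.9311, 0.99997, -0.8)  len=0.0795
  (v4,v6,v5) [+-+] → (0.9311, 0.99997, -0.8)–(0.9311, 0.99997, 0.720474)  len=1.5205
  (v5,v6,v7) [+--] → (0.9311, 0.99997, 0.720474)–(0.9311, 0.99997, 0.8)  len=0.0795
  (v5,v7,v3) [+--] → (0.9311, 0.99997, 0.8)–(0.9311, 0.9311, 0.839763)  len=0.0795
  (v14,v0,v16) [--+] → (0.9311, -0.9311, -0.839763)–(0.9311, -0.99997, -0.8)  len=0.0795
  (v14,v16,v15) [-+-] → (0.9311, -0.99997, -0.8)–(0.9311, -0.99997, -0.720474)  len=0.0795
  (v15,v16,v17) [-++] → (0.9311, -0.99997, -0.720474)–(0.9311, -0.99997, 0.8)  len=1.5205
  (v15,v17,v3) [-+-] → (0.9311, -0.99997, 0.8)–(0.9311, -0.9311, 0.839763)  len=0.0795
  (v16,v0,v1) [+-+] → (0.9311, -0.9311, -0.839763)–(0.9311, 0, -1.06241)  len=0.9574
  (v17,v2,v3) [++-] → (0.9311, 0, 1.06241)–(0.9311, -0.9311, 0.839763)  len=0.9574

Chained into 1 loop(s):
  loop 1: 12 segments, perimeter = 7.3475
Total perimeter = 7.348

loops=1 perimeter=7.348


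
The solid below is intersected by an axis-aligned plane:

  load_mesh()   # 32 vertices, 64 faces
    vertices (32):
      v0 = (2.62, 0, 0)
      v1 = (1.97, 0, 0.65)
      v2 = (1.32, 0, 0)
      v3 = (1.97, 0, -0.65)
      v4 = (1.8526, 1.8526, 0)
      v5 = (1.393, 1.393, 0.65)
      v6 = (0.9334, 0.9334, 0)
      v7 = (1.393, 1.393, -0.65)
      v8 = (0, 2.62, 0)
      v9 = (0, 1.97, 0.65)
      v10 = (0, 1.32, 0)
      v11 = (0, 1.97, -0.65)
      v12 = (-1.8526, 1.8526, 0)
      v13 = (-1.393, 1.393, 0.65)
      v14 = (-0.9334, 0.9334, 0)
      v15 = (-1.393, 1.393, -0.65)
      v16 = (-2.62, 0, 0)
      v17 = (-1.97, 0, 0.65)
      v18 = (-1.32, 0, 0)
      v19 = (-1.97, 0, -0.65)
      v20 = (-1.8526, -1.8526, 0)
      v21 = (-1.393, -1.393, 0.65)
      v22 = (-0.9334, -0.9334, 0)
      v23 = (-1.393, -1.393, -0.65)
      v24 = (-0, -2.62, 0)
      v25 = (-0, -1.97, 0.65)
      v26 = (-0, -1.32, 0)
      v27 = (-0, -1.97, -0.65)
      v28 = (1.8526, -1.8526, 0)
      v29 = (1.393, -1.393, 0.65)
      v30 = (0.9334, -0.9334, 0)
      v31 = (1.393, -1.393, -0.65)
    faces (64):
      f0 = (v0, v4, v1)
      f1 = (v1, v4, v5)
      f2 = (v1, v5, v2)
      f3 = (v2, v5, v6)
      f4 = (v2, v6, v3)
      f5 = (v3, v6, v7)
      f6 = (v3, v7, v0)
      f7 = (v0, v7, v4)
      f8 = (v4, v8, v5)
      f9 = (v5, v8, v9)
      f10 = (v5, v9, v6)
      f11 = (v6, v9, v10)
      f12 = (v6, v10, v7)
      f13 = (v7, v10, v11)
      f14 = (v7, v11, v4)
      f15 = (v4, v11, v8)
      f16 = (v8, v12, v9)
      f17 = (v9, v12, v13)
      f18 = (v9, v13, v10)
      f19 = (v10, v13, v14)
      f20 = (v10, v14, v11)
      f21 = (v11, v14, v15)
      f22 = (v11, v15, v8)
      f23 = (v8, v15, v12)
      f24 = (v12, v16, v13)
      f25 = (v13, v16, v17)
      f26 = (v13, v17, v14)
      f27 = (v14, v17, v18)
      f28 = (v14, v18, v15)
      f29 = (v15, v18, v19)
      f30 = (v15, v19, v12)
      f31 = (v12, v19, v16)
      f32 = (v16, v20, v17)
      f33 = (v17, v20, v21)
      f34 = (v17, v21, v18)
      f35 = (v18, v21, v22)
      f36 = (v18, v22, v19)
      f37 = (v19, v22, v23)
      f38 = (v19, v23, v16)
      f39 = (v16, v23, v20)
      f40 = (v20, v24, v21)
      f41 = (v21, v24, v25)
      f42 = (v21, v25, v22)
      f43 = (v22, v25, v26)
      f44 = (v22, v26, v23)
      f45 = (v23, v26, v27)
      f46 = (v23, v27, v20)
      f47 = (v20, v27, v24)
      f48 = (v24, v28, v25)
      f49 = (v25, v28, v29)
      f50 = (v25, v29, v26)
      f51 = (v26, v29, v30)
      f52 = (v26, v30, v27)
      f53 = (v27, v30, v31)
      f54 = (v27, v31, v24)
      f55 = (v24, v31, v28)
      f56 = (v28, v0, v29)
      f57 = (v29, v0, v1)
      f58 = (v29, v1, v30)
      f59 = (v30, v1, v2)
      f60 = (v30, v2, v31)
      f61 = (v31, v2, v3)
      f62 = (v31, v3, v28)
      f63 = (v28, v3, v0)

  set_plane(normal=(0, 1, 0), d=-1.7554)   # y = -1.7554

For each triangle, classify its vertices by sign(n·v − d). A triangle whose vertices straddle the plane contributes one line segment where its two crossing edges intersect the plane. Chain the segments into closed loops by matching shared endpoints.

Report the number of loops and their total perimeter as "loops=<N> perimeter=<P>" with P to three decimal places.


loops=1 perimeter=8.378

Straddling triangles (18 of 64):
  (v16,v20,v17) [+-+] → (-1.89286, -1.7554, 0)–(-1.85876, -1.7554, 0.0341034)  len=0.0482
  (v17,v20,v21) [+-+] → (-1.85876, -1.7554, 0.0341034)–(-1.7554, -1.7554, 0.137467)  len=0.1462
  (v16,v23,v20) [++-] → (-1.7554, -1.7554, -0.137467)–(-1.89286, -1.7554, 0)  len=0.1944
  (v20,v24,v21) [--+] → (-0.981571, -1.7554, 0.45802)–(-1.7554, -1.7554, 0.137467)  len=0.8376
  (v21,v24,v25) [+--] → (-0.981571, -1.7554, 0.45802)–(-0.51809, -1.7554, 0.65)  len=0.5017
  (v21,v25,v22) [+-+] → (-0.51809, -1.7554, 0.65)–(-0.193235, -1.7554, 0.515435)  len=0.3516
  (v22,v25,v26) [+-+] → (-0.193235, -1.7554, 0.515435)–(0, -1.7554, 0.4354)  len=0.2092
  (v23,v26,v27) [++-] → (0, -1.7554, -0.4354)–(-0.51809, -1.7554, -0.65)  len=0.5608
  (v23,v27,v20) [+--] → (-0.51809, -1.7554, -0.65)–(-1.7554, -1.7554, -0.137467)  len=1.3393
  (v25,v28,v29) [--+] → (1.7554, -1.7554, 0.137467)–(0.51809, -1.7554, 0.65)  len=1.3393
  (v25,v29,v26) [-++] → (0.51809, -1.7554, 0.65)–(0, -1.7554, 0.4354)  len=0.5608
  (v26,v30,v27) [++-] → (0.193235, -1.7554, -0.515435)–(0, -1.7554, -0.4354)  len=0.2092
  (v27,v30,v31) [-++] → (0.193235, -1.7554, -0.515435)–(0.51809, -1.7554, -0.65)  len=0.3516
  (v27,v31,v24) [-+-] → (0.51809, -1.7554, -0.65)–(0.981571, -1.7554, -0.45802)  len=0.5017
  (v24,v31,v28) [-+-] → (0.981571, -1.7554, -0.45802)–(1.7554, -1.7554, -0.137467)  len=0.8376
  (v28,v0,v29) [-++] → (1.89286, -1.7554, 0)–(1.7554, -1.7554, 0.137467)  len=0.1944
  (v31,v3,v28) [++-] → (1.85876, -1.7554, -0.0341034)–(1.7554, -1.7554, -0.137467)  len=0.1462
  (v28,v3,v0) [-++] → (1.85876, -1.7554, -0.0341034)–(1.89286, -1.7554, 0)  len=0.0482

Chained into 1 loop(s):
  loop 1: 18 segments, perimeter = 8.3778
Total perimeter = 8.378


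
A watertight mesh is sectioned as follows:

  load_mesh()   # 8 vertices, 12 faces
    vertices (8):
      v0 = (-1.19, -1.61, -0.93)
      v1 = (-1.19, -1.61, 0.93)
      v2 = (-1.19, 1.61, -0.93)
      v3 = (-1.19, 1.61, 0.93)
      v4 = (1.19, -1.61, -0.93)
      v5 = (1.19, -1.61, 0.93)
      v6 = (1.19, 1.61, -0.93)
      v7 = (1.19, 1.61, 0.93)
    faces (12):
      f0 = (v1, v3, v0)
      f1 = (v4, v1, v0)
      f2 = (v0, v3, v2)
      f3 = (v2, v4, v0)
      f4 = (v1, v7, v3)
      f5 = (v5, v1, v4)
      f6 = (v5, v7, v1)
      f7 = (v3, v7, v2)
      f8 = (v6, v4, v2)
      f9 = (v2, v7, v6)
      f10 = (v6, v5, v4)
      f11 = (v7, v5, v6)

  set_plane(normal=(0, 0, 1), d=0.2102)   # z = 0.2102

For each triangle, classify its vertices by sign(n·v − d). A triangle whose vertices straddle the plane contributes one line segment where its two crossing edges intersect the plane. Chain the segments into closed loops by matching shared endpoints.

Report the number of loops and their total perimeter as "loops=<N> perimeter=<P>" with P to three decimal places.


loops=1 perimeter=11.200

Straddling triangles (8 of 12):
  (v1,v3,v0) [++-] → (-1.19, 0.363895, 0.2102)–(-1.19, -1.61, 0.2102)  len=1.9739
  (v4,v1,v0) [-+-] → (-0.268966, -1.61, 0.2102)–(-1.19, -1.61, 0.2102)  len=0.9210
  (v0,v3,v2) [-+-] → (-1.19, 0.363895, 0.2102)–(-1.19, 1.61, 0.2102)  len=1.2461
  (v5,v1,v4) [++-] → (-0.268966, -1.61, 0.2102)–(1.19, -1.61, 0.2102)  len=1.4590
  (v3,v7,v2) [++-] → (0.268966, 1.61, 0.2102)–(-1.19, 1.61, 0.2102)  len=1.4590
  (v2,v7,v6) [-+-] → (0.268966, 1.61, 0.2102)–(1.19, 1.61, 0.2102)  len=0.9210
  (v6,v5,v4) [-+-] → (1.19, -0.363895, 0.2102)–(1.19, -1.61, 0.2102)  len=1.2461
  (v7,v5,v6) [++-] → (1.19, -0.363895, 0.2102)–(1.19, 1.61, 0.2102)  len=1.9739

Chained into 1 loop(s):
  loop 1: 8 segments, perimeter = 11.2000
Total perimeter = 11.200


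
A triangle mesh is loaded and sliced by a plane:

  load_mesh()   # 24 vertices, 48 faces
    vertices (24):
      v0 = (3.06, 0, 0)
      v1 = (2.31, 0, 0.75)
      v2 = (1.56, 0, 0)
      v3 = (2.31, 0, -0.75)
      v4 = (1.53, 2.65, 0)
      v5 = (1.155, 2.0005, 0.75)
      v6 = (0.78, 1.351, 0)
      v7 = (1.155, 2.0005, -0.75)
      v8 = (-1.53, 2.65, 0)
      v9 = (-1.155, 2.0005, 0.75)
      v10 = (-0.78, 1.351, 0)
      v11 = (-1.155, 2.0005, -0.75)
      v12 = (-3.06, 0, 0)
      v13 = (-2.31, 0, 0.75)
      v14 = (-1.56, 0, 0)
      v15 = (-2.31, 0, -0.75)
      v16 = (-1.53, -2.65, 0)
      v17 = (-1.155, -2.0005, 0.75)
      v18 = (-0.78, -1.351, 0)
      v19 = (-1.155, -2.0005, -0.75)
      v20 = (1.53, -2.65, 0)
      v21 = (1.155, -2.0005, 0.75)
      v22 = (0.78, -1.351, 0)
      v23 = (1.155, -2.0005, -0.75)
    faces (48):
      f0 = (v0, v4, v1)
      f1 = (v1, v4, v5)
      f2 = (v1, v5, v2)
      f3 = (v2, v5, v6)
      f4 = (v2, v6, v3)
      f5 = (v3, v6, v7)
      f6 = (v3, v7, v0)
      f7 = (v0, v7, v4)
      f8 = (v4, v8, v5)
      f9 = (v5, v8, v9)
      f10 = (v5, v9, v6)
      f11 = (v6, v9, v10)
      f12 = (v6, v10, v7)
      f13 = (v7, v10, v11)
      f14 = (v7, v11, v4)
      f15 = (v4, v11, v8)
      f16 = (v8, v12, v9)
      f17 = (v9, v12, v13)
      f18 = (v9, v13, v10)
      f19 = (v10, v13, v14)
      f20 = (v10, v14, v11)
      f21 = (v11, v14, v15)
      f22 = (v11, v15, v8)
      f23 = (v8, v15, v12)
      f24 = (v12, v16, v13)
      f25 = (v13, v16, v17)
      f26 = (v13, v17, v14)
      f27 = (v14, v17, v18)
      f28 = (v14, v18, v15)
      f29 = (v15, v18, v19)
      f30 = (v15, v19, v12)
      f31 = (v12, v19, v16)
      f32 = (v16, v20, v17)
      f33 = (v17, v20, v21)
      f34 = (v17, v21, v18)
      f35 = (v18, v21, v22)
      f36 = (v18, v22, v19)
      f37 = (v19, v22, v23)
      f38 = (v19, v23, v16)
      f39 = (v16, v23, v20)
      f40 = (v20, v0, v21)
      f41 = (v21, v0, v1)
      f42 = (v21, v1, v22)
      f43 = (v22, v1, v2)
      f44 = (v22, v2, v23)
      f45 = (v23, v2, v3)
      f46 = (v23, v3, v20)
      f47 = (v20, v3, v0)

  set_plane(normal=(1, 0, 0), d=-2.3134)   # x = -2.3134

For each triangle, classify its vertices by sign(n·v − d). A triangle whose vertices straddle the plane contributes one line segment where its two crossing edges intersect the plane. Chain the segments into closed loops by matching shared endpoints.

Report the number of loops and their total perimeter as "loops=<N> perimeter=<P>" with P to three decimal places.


Straddling triangles (6 of 48):
  (v8,v12,v9) [+-+] → (-2.3134, 1.29313, 0)–(-2.3134, 0.784028, 0.293937)  len=0.5879
  (v9,v12,v13) [+-+] → (-2.3134, 0.784028, 0.293937)–(-2.3134, 0, 0.7466)  len=0.9053
  (v8,v15,v12) [++-] → (-2.3134, 0, -0.7466)–(-2.3134, 1.29313, 0)  len=1.4932
  (v12,v16,v13) [-++] → (-2.3134, -1.29313, 0)–(-2.3134, 0, 0.7466)  len=1.4932
  (v15,v19,v12) [++-] → (-2.3134, -0.784028, -0.293937)–(-2.3134, 0, -0.7466)  len=0.9053
  (v12,v19,v16) [-++] → (-2.3134, -0.784028, -0.293937)–(-2.3134, -1.29313, 0)  len=0.5879

Chained into 1 loop(s):
  loop 1: 6 segments, perimeter = 5.9727
Total perimeter = 5.973

loops=1 perimeter=5.973


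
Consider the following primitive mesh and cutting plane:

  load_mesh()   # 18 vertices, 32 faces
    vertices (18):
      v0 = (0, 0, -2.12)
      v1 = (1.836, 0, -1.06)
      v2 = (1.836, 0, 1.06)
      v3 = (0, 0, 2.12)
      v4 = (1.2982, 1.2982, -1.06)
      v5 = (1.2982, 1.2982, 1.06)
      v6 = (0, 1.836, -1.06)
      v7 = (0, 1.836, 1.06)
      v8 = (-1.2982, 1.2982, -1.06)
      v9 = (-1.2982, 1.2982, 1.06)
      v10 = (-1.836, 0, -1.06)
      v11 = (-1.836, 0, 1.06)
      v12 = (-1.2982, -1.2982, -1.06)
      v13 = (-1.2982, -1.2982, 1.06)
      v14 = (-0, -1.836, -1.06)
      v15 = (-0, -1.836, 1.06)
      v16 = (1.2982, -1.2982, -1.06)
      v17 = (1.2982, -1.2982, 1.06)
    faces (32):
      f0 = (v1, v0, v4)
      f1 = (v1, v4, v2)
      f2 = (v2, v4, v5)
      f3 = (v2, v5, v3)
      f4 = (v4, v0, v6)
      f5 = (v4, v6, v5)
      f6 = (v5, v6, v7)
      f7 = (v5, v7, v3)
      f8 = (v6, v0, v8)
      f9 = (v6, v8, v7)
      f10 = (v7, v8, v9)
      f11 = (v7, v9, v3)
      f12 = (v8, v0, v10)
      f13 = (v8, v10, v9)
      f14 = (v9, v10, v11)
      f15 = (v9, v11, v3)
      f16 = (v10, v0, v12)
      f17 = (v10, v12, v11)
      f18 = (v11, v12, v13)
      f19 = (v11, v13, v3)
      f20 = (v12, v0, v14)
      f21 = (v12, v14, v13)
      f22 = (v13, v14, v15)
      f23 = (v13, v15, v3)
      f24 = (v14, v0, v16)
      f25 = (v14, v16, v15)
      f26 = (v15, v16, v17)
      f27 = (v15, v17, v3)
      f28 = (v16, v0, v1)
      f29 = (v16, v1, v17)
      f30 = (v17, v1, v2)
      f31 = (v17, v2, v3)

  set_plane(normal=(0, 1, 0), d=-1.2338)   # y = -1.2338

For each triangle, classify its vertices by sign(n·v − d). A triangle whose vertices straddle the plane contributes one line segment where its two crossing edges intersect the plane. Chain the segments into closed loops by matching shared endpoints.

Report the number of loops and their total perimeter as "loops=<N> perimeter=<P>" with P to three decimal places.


Straddling triangles (12 of 32):
  (v10,v0,v12) [++-] → (-1.2338, -1.2338, -1.11258)–(-1.32488, -1.2338, -1.06)  len=0.1052
  (v10,v12,v11) [+-+] → (-1.32488, -1.2338, -1.06)–(-1.32488, -1.2338, -0.954833)  len=0.1052
  (v11,v12,v13) [+--] → (-1.32488, -1.2338, -0.954833)–(-1.32488, -1.2338, 1.06)  len=2.0148
  (v11,v13,v3) [+-+] → (-1.32488, -1.2338, 1.06)–(-1.2338, -1.2338, 1.11258)  len=0.1052
  (v12,v0,v14) [-+-] → (-1.2338, -1.2338, -1.11258)–(0, -1.2338, -1.40768)  len=1.2686
  (v13,v15,v3) [--+] → (0, -1.2338, 1.40768)–(-1.2338, -1.2338, 1.11258)  len=1.2686
  (v14,v0,v16) [-+-] → (0, -1.2338, -1.40768)–(1.2338, -1.2338, -1.11258)  len=1.2686
  (v15,v17,v3) [--+] → (1.2338, -1.2338, 1.11258)–(0, -1.2338, 1.40768)  len=1.2686
  (v16,v0,v1) [-++] → (1.2338, -1.2338, -1.11258)–(1.32488, -1.2338, -1.06)  len=0.1052
  (v16,v1,v17) [-+-] → (1.32488, -1.2338, -1.06)–(1.32488, -1.2338, 0.954833)  len=2.0148
  (v17,v1,v2) [-++] → (1.32488, -1.2338, 0.954833)–(1.32488, -1.2338, 1.06)  len=0.1052
  (v17,v2,v3) [-++] → (1.32488, -1.2338, 1.06)–(1.2338, -1.2338, 1.11258)  len=0.1052

Chained into 1 loop(s):
  loop 1: 12 segments, perimeter = 9.7351
Total perimeter = 9.735

loops=1 perimeter=9.735


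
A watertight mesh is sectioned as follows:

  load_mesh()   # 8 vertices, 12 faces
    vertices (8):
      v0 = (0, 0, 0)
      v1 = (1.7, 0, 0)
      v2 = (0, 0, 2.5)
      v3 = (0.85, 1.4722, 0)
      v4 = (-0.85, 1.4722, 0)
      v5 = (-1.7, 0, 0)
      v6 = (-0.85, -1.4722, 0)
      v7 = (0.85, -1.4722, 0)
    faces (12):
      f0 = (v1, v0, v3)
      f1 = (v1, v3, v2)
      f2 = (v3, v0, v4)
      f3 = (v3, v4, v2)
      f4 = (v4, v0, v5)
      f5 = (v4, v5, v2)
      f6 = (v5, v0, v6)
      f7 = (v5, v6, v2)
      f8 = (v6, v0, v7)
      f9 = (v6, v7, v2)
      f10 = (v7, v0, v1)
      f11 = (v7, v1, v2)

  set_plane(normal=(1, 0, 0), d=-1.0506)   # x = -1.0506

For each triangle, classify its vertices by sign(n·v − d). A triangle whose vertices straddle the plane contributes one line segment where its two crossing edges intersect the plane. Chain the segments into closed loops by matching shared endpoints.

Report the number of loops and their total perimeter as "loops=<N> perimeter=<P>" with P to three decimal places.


Straddling triangles (4 of 12):
  (v4,v0,v5) [++-] → (-1.0506, 0, 0)–(-1.0506, 1.12476, 0)  len=1.1248
  (v4,v5,v2) [+-+] → (-1.0506, 1.12476, 0)–(-1.0506, 0, 0.955)  len=1.4755
  (v5,v0,v6) [-++] → (-1.0506, 0, 0)–(-1.0506, -1.12476, 0)  len=1.1248
  (v5,v6,v2) [-++] → (-1.0506, -1.12476, 0)–(-1.0506, 0, 0.955)  len=1.4755

Chained into 1 loop(s):
  loop 1: 4 segments, perimeter = 5.2005
Total perimeter = 5.201

loops=1 perimeter=5.201


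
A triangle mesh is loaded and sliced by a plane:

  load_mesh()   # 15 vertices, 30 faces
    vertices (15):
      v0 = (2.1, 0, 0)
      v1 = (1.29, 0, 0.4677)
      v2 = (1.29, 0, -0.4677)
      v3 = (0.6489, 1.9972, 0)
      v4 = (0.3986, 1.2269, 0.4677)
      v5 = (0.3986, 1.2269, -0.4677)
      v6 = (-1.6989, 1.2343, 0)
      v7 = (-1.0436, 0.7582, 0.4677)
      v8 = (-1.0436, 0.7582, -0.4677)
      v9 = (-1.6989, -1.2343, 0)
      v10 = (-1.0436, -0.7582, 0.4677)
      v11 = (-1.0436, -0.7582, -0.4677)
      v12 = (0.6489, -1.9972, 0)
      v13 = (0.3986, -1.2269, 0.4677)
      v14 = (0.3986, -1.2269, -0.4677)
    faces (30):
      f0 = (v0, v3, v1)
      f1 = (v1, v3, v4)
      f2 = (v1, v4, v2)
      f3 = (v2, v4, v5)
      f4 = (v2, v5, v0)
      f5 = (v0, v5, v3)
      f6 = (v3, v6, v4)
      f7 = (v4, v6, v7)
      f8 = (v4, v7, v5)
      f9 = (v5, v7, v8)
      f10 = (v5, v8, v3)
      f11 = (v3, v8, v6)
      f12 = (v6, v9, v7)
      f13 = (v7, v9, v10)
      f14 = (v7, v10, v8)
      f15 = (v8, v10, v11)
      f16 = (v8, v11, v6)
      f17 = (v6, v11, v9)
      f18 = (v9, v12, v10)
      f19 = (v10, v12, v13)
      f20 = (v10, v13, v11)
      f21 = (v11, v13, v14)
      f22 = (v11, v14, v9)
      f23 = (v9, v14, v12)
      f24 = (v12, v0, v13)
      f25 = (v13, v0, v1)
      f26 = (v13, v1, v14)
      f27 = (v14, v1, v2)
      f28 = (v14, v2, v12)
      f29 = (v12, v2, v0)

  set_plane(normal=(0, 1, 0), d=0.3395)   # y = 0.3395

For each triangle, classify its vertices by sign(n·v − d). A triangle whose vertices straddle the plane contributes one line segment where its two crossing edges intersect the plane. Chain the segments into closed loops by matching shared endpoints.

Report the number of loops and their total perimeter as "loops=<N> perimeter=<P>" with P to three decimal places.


Straddling triangles (12 of 30):
  (v0,v3,v1) [-+-] → (1.85333, 0.3395, 0)–(1.18102, 0.3395, 0.388197)  len=0.7763
  (v1,v3,v4) [-++] → (1.18102, 0.3395, 0.388197)–(1.04334, 0.3395, 0.4677)  len=0.1590
  (v1,v4,v2) [-+-] → (1.04334, 0.3395, 0.4677)–(1.04334, 0.3395, -0.208862)  len=0.6766
  (v2,v4,v5) [-++] → (1.04334, 0.3395, -0.208862)–(1.04334, 0.3395, -0.4677)  len=0.2588
  (v2,v5,v0) [-+-] → (1.04334, 0.3395, -0.4677)–(1.6292, 0.3395, -0.129419)  len=0.6765
  (v0,v5,v3) [-++] → (1.6292, 0.3395, -0.129419)–(1.85333, 0.3395, 0)  len=0.2588
  (v6,v9,v7) [+-+] → (-1.6989, 0.3395, 0)–(-1.1813, 0.3395, 0.369418)  len=0.6359
  (v7,v9,v10) [+--] → (-1.1813, 0.3395, 0.369418)–(-1.0436, 0.3395, 0.4677)  len=0.1692
  (v7,v10,v8) [+-+] → (-1.0436, 0.3395, 0.4677)–(-1.0436, 0.3395, -0.209423)  len=0.6771
  (v8,v10,v11) [+--] → (-1.0436, 0.3395, -0.209423)–(-1.0436, 0.3395, -0.4677)  len=0.2583
  (v8,v11,v6) [+-+] → (-1.0436, 0.3395, -0.4677)–(-1.40462, 0.3395, -0.210037)  len=0.4435
  (v6,v11,v9) [+--] → (-1.40462, 0.3395, -0.210037)–(-1.6989, 0.3395, 0)  len=0.3616

Chained into 2 loop(s):
  loop 1: 6 segments, perimeter = 2.8060
  loop 2: 6 segments, perimeter = 2.5456
Total perimeter = 5.352

loops=2 perimeter=5.352


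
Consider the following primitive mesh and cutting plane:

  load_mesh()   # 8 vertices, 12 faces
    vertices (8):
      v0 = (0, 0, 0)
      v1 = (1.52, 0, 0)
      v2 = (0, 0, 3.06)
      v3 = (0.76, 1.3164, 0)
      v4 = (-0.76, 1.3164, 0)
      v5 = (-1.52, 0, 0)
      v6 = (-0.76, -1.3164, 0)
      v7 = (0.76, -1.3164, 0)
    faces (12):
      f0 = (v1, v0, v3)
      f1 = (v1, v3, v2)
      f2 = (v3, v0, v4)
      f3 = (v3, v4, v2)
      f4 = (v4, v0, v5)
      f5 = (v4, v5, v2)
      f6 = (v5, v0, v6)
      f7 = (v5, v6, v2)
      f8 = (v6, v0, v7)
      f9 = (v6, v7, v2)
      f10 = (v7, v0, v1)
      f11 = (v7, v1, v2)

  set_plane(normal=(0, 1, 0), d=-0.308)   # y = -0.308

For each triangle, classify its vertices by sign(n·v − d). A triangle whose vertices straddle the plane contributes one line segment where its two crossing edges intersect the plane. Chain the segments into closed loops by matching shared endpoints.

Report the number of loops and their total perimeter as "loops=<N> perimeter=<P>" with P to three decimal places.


loops=1 perimeter=8.275

Straddling triangles (6 of 12):
  (v5,v0,v6) [++-] → (-0.177818, -0.308, 0)–(-1.34218, -0.308, 0)  len=1.1644
  (v5,v6,v2) [+-+] → (-1.34218, -0.308, 0)–(-0.177818, -0.308, 2.34405)  len=2.6173
  (v6,v0,v7) [-+-] → (-0.177818, -0.308, 0)–(0.177818, -0.308, 0)  len=0.3556
  (v6,v7,v2) [--+] → (0.177818, -0.308, 2.34405)–(-0.177818, -0.308, 2.34405)  len=0.3556
  (v7,v0,v1) [-++] → (0.177818, -0.308, 0)–(1.34218, -0.308, 0)  len=1.1644
  (v7,v1,v2) [-++] → (1.34218, -0.308, 0)–(0.177818, -0.308, 2.34405)  len=2.6173

Chained into 1 loop(s):
  loop 1: 6 segments, perimeter = 8.2746
Total perimeter = 8.275


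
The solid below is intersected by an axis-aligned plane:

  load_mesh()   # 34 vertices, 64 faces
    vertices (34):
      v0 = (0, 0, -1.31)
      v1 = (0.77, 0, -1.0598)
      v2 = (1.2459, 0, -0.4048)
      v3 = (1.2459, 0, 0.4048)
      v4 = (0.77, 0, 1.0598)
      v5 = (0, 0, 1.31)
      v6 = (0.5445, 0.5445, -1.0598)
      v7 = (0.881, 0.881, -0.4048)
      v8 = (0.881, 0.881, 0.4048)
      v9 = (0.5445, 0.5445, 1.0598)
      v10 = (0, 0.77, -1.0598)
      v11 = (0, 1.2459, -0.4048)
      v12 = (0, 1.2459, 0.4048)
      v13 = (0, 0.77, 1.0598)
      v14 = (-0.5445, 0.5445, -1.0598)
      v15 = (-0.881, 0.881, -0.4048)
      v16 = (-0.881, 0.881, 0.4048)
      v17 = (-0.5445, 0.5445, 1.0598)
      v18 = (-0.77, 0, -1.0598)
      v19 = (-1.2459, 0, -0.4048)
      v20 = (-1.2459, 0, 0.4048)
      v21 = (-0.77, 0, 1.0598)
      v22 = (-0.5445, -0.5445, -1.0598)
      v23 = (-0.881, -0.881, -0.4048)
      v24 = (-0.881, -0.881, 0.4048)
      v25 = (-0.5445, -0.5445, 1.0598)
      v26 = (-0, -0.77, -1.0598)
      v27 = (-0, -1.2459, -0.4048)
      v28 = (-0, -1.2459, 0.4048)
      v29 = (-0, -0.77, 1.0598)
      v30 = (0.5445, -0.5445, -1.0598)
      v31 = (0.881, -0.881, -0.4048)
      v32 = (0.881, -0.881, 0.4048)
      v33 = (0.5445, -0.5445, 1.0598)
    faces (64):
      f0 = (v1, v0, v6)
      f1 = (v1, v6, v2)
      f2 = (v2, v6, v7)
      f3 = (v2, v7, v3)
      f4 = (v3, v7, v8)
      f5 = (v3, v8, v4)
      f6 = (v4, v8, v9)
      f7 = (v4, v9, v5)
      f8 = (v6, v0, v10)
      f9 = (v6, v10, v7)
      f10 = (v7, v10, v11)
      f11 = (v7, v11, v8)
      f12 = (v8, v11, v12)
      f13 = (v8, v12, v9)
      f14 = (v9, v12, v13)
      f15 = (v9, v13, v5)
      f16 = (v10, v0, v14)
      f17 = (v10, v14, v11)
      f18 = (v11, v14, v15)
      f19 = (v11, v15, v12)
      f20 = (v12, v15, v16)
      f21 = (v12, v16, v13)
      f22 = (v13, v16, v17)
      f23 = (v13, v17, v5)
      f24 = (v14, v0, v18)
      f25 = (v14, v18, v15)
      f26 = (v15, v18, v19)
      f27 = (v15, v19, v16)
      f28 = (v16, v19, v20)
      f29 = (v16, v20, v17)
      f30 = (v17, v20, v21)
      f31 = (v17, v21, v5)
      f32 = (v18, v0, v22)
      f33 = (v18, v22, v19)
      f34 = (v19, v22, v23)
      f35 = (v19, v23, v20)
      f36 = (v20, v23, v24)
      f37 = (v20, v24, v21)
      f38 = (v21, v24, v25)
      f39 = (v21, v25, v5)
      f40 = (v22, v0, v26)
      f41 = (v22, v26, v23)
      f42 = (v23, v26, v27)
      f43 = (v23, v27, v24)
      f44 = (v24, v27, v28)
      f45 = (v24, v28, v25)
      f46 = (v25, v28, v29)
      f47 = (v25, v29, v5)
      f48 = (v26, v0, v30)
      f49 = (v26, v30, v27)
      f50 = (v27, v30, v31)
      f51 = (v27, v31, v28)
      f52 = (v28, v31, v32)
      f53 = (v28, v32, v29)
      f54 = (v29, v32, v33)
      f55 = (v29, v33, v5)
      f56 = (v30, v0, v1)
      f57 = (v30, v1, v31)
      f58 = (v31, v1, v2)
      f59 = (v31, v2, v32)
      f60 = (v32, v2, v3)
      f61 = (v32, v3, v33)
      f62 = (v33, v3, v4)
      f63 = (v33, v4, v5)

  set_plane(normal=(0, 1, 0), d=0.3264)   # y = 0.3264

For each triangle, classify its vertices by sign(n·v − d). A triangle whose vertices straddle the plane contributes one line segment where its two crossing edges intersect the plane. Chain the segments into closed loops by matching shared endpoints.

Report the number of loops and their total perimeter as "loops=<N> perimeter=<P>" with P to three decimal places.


loops=1 perimeter=7.472

Straddling triangles (20 of 64):
  (v1,v0,v6) [--+] → (0.3264, 0.3264, -1.16002)–(0.634824, 0.3264, -1.0598)  len=0.3243
  (v1,v6,v2) [-+-] → (0.634824, 0.3264, -1.0598)–(0.825446, 0.3264, -0.797439)  len=0.3243
  (v2,v6,v7) [-++] → (0.825446, 0.3264, -0.797439)–(1.11071, 0.3264, -0.4048)  len=0.4853
  (v2,v7,v3) [-+-] → (1.11071, 0.3264, -0.4048)–(1.11071, 0.3264, 0.104853)  len=0.5097
  (v3,v7,v8) [-++] → (1.11071, 0.3264, 0.104853)–(1.11071, 0.3264, 0.4048)  len=0.2999
  (v3,v8,v4) [-+-] → (1.11071, 0.3264, 0.4048)–(0.811124, 0.3264, 0.81713)  len=0.5097
  (v4,v8,v9) [-++] → (0.811124, 0.3264, 0.81713)–(0.634824, 0.3264, 1.0598)  len=0.3000
  (v4,v9,v5) [-+-] → (0.634824, 0.3264, 1.0598)–(0.3264, 0.3264, 1.16002)  len=0.3243
  (v6,v0,v10) [+-+] → (0.3264, 0.3264, -1.16002)–(0, 0.3264, -1.20394)  len=0.3293
  (v9,v13,v5) [++-] → (0, 0.3264, 1.20394)–(0.3264, 0.3264, 1.16002)  len=0.3293
  (v10,v0,v14) [+-+] → (0, 0.3264, -1.20394)–(-0.3264, 0.3264, -1.16002)  len=0.3293
  (v13,v17,v5) [++-] → (-0.3264, 0.3264, 1.16002)–(0, 0.3264, 1.20394)  len=0.3293
  (v14,v0,v18) [+--] → (-0.3264, 0.3264, -1.16002)–(-0.634824, 0.3264, -1.0598)  len=0.3243
  (v14,v18,v15) [+-+] → (-0.634824, 0.3264, -1.0598)–(-0.811124, 0.3264, -0.81713)  len=0.3000
  (v15,v18,v19) [+--] → (-0.811124, 0.3264, -0.81713)–(-1.11071, 0.3264, -0.4048)  len=0.5097
  (v15,v19,v16) [+-+] → (-1.11071, 0.3264, -0.4048)–(-1.11071, 0.3264, -0.104853)  len=0.2999
  (v16,v19,v20) [+--] → (-1.11071, 0.3264, -0.104853)–(-1.11071, 0.3264, 0.4048)  len=0.5097
  (v16,v20,v17) [+-+] → (-1.11071, 0.3264, 0.4048)–(-0.825446, 0.3264, 0.797439)  len=0.4853
  (v17,v20,v21) [+--] → (-0.825446, 0.3264, 0.797439)–(-0.634824, 0.3264, 1.0598)  len=0.3243
  (v17,v21,v5) [+--] → (-0.634824, 0.3264, 1.0598)–(-0.3264, 0.3264, 1.16002)  len=0.3243

Chained into 1 loop(s):
  loop 1: 20 segments, perimeter = 7.4723
Total perimeter = 7.472


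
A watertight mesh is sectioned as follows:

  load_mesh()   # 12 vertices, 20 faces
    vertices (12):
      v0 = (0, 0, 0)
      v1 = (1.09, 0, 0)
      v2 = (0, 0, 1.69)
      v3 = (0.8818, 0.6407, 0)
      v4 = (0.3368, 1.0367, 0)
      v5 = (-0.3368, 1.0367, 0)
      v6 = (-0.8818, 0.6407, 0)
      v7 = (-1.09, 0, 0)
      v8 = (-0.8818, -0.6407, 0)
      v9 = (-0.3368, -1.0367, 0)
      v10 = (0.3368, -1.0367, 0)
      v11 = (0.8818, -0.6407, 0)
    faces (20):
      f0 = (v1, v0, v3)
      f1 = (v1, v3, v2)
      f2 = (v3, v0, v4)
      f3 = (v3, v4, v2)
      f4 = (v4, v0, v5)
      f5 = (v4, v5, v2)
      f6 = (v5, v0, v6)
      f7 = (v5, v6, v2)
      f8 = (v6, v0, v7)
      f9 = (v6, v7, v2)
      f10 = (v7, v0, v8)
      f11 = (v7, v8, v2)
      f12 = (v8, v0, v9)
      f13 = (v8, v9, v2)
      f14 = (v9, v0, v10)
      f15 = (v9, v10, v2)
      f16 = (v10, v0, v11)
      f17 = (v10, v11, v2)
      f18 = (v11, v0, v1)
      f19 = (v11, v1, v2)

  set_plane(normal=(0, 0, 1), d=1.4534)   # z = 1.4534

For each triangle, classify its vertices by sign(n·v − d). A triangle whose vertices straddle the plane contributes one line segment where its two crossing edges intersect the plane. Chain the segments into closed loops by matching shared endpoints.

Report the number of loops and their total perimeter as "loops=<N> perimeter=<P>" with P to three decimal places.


Straddling triangles (10 of 20):
  (v1,v3,v2) [--+] → (0.123452, 0.089698, 1.4534)–(0.1526, 0, 1.4534)  len=0.0943
  (v3,v4,v2) [--+] → (0.047152, 0.145138, 1.4534)–(0.123452, 0.089698, 1.4534)  len=0.0943
  (v4,v5,v2) [--+] → (-0.047152, 0.145138, 1.4534)–(0.047152, 0.145138, 1.4534)  len=0.0943
  (v5,v6,v2) [--+] → (-0.123452, 0.089698, 1.4534)–(-0.047152, 0.145138, 1.4534)  len=0.0943
  (v6,v7,v2) [--+] → (-0.1526, 0, 1.4534)–(-0.123452, 0.089698, 1.4534)  len=0.0943
  (v7,v8,v2) [--+] → (-0.123452, -0.089698, 1.4534)–(-0.1526, 0, 1.4534)  len=0.0943
  (v8,v9,v2) [--+] → (-0.047152, -0.145138, 1.4534)–(-0.123452, -0.089698, 1.4534)  len=0.0943
  (v9,v10,v2) [--+] → (0.047152, -0.145138, 1.4534)–(-0.047152, -0.145138, 1.4534)  len=0.0943
  (v10,v11,v2) [--+] → (0.123452, -0.089698, 1.4534)–(0.047152, -0.145138, 1.4534)  len=0.0943
  (v11,v1,v2) [--+] → (0.1526, 0, 1.4534)–(0.123452, -0.089698, 1.4534)  len=0.0943

Chained into 1 loop(s):
  loop 1: 10 segments, perimeter = 0.9431
Total perimeter = 0.943

loops=1 perimeter=0.943
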